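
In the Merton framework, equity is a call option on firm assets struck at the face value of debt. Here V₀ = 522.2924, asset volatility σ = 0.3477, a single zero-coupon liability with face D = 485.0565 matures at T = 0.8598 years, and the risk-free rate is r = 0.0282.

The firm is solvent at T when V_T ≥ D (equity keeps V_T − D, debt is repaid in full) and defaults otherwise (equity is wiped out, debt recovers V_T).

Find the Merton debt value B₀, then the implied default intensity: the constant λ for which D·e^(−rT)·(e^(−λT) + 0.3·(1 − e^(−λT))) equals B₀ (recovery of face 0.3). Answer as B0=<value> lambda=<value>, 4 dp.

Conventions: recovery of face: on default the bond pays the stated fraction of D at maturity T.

B0=431.1978 lambda=0.1586

With assets at 522.2924 and a single debt payment of 485.0565 at 0.8598 years:
d₁ = [ln(V₀/D) + (r + σ²/2)T] / (σ√T)
   = [ln(522.2924/485.0565) + (0.0282 + 0.5·0.3477²)·0.8598] / (0.3477·√0.8598)
   = [0.073962 + 0.076219] / 0.322406 = 0.465814
d₂ = d₁ − σ√T = 0.465814 − 0.322406 = 0.143408
N(d₁) = 0.679326,  N(d₂) = 0.557016,  e^(−rT) = 0.976045
E₀ = V₀·N(d₁) − D·e^(−rT)·N(d₂)
   = 522.2924·0.679326 − 485.0565·0.976045·0.557016 = 91.094644
B₀ = V₀ − E₀ = 522.2924 − 91.094644 = 431.197756
e^(−λT) = (B₀·e^(rT)/D − 0.3)/(1 − 0.3) = (431.1978·1.024543/485.0565 − 0.3)/0.7 = 0.87254520
λ = −ln(0.87254520)/0.8598 = 0.158573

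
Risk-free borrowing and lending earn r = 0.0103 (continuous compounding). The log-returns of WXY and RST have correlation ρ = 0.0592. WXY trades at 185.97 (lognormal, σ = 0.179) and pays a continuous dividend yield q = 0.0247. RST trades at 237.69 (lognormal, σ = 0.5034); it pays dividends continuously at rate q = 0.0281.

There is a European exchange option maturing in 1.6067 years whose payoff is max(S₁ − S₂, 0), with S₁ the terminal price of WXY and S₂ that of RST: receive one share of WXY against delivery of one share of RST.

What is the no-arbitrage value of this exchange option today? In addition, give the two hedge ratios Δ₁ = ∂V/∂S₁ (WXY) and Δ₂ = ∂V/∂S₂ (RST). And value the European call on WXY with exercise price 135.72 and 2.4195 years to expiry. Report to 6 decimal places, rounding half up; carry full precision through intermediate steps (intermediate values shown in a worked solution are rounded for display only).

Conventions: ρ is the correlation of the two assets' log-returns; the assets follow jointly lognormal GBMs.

exchange price = 31.860384
Δ1 = 0.469484
Δ2 = -0.233285
price(WXY call K=135.72) = 46.271953

σ_eff = √(σ₁² + σ₂² − 2ρσ₁σ₂) = √(0.179² + 0.5034² − 2·0.0592·0.179·0.5034) = 0.524198
d₁ = (ln(S₁/S₂) + (q₂ − q₁ + σ_eff²/2)T) / (σ_eff√T) = (ln(185.97/237.69) + (0.0281 − 0.0247 + 0.137392)·1.6067) / 0.664451 = -0.028853
d₂ = d₁ − σ_eff√T = -0.028853 − 0.664451 = -0.693304
N(d₁) = 0.488491,  N(d₂) = 0.244059
V = S₁·e^{−q₁T}·N(d₁) − S₂·e^{−q₂T}·N(d₂) = 87.310013 − 55.449629 = 31.860384
Δ₁ = e^{−q₁T}·N(d₁) = 0.469484;  Δ₂ = −e^{−q₂T}·N(d₂) = -0.233285
[vanilla: WXY call K=135.72]
σ√T = 0.179·√2.4195 = 0.278430
d₁ = (ln(S/K) + (r−q+σ²/2)T) / (σ√T) = (ln(185.97/135.72) + (0.0103−0.0247+0.179²/2)·2.4195) / 0.278430 = (0.314991 + 0.003921) / 0.278430 = 1.145395
d₂ = d₁ − σ√T = 1.145395 − 0.278430 = 0.866965
e^{−rT} = 0.975387
e^{−qT} = 0.941989
N(d₁) = 0.873977,  N(d₂) = 0.807019
price = S·e^{−qT}·N(d₁) − K·e^{−rT}·N(d₂) = 153.104819 − 106.832866 = 46.271953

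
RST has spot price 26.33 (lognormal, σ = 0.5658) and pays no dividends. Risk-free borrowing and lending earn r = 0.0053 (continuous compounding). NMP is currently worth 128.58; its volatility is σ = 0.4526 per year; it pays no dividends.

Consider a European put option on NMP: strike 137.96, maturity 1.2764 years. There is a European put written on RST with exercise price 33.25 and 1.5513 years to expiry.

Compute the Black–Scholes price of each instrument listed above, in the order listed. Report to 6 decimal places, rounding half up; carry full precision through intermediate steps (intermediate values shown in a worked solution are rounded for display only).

price(NMP put K=137.96) = 31.226878
price(RST put K=33.25) = 11.885730

[NMP put K=137.96]
σ√T = 0.4526·√1.2764 = 0.511338
d₁ = (ln(S/K) + (r+σ²/2)T) / (σ√T) = (ln(128.58/137.96) + (0.0053+0.4526²/2)·1.2764) / 0.511338 = (-0.070413 + 0.137498) / 0.511338 = 0.131196
d₂ = d₁ − σ√T = 0.131196 − 0.511338 = -0.380142
e^{−rT} = 0.993258
N(−d₁) = 0.447810,  N(−d₂) = 0.648080
price = K·e^{−rT}·N(−d₂) − S·N(−d₁) = 88.806292 − 57.579413 = 31.226878
[RST put K=33.25]
σ√T = 0.5658·√1.5513 = 0.704711
d₁ = (ln(S/K) + (r+σ²/2)T) / (σ√T) = (ln(26.33/33.25) + (0.0053+0.5658²/2)·1.5513) / 0.704711 = (-0.233346 + 0.256530) / 0.704711 = 0.032900
d₂ = d₁ − σ√T = 0.032900 − 0.704711 = -0.671811
e^{−rT} = 0.991812
N(−d₁) = 0.486877,  N(−d₂) = 0.749148
price = K·e^{−rT}·N(−d₂) − S·N(−d₁) = 24.705211 − 12.819481 = 11.885730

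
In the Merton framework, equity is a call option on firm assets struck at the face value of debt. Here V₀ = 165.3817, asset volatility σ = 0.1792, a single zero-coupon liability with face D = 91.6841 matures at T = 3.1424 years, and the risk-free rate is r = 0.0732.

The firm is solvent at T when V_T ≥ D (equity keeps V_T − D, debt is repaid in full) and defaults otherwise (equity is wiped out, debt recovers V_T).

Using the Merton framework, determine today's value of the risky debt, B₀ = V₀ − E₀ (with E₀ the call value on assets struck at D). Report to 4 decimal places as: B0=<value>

Equity is a call on the firm's assets struck at D = 91.6841:
d₁ = [ln(V₀/D) + (r + σ²/2)T] / (σ√T)
   = [ln(165.3817/91.6841) + (0.0732 + 0.5·0.1792²)·3.1424] / (0.1792·√3.1424)
   = [0.589907 + 0.280479] / 0.317665 = 2.739954
d₂ = d₁ − σ√T = 2.739954 − 0.317665 = 2.422289
N(d₁) = 0.996928,  N(d₂) = 0.992288,  e^(−rT) = 0.794515
E₀ = V₀·N(d₁) − D·e^(−rT)·N(d₂)
   = 165.3817·0.996928 − 91.6841·0.794515·0.992288 = 92.590951
B₀ = V₀ − E₀ = 165.3817 − 92.590951 = 72.790749

B0=72.7907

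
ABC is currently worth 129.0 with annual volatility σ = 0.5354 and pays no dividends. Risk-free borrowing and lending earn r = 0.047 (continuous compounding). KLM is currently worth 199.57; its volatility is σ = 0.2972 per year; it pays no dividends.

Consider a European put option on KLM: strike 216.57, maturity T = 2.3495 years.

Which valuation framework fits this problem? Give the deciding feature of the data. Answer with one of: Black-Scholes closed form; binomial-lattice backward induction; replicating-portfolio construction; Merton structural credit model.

Key observation: with KLM following a GBM at constant σ and r, the European put struck at 216.57 prices in closed form — nothing here needs a stepwise model or a balance sheet.

framework: Black-Scholes closed form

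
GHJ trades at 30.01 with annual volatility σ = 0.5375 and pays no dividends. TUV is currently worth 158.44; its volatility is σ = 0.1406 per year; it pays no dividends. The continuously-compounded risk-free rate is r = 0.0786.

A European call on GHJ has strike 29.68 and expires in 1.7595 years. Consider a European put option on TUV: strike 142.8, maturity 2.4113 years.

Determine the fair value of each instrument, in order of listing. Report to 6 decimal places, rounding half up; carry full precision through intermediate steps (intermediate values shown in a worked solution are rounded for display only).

[GHJ call K=29.68]
σ√T = 0.5375·√1.7595 = 0.712973
d₁ = (ln(S/K) + (r+σ²/2)T) / (σ√T) = (ln(30.01/29.68) + (0.0786+0.5375²/2)·1.7595) / 0.712973 = (0.011057 + 0.392462) / 0.712973 = 0.565967
d₂ = d₁ − σ√T = 0.565967 − 0.712973 = -0.147006
e^{−rT} = 0.870840
N(d₁) = 0.714292,  N(d₂) = 0.441564
price = S·N(d₁) − K·e^{−rT}·N(d₂) = 21.435900 − 11.412892 = 10.023008
[TUV put K=142.8]
σ√T = 0.1406·√2.4113 = 0.218329
d₁ = (ln(S/K) + (r+σ²/2)T) / (σ√T) = (ln(158.44/142.8) + (0.0786+0.1406²/2)·2.4113) / 0.218329 = (0.103931 + 0.213362) / 0.218329 = 1.453280
d₂ = d₁ − σ√T = 1.453280 − 0.218329 = 1.234951
e^{−rT} = 0.827349
N(−d₁) = 0.073073,  N(−d₂) = 0.108424
price = K·e^{−rT}·N(−d₂) − S·N(−d₁) = 12.809845 − 11.577687 = 1.232157

price(GHJ call K=29.68) = 10.023008
price(TUV put K=142.8) = 1.232157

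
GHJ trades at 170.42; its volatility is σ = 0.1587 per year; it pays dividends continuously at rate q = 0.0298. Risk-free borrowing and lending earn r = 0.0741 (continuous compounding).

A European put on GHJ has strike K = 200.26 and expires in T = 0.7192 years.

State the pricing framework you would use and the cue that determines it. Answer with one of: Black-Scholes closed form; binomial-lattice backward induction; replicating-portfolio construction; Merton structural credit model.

framework: Black-Scholes closed form

Key observation: the instrument is a plain European put (strike 200.26) on a lognormal asset; the exact continuous-time formula applies directly.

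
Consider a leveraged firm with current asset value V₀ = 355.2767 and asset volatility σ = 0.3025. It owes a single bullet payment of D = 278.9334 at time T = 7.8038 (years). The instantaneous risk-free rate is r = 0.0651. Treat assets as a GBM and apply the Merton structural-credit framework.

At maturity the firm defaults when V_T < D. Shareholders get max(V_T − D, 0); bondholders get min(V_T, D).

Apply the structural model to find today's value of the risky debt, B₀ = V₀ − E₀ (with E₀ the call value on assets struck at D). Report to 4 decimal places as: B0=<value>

B0=147.7452

Work the structural quantities from V₀ = 355.2767 against face 278.9334:
d₁ = [ln(V₀/D) + (r + σ²/2)T] / (σ√T)
   = [ln(355.2767/278.9334) + (0.0651 + 0.5·0.3025²)·7.8038] / (0.3025·√7.8038)
   = [0.241924 + 0.865076] / 0.845042 = 1.309993
d₂ = d₁ − σ√T = 1.309993 − 0.845042 = 0.464951
N(d₁) = 0.904901,  N(d₂) = 0.679017,  e^(−rT) = 0.601681
E₀ = V₀·N(d₁) − D·e^(−rT)·N(d₂)
   = 355.2767·0.904901 − 278.9334·0.601681·0.679017 = 207.531517
B₀ = V₀ − E₀ = 355.2767 − 207.531517 = 147.745183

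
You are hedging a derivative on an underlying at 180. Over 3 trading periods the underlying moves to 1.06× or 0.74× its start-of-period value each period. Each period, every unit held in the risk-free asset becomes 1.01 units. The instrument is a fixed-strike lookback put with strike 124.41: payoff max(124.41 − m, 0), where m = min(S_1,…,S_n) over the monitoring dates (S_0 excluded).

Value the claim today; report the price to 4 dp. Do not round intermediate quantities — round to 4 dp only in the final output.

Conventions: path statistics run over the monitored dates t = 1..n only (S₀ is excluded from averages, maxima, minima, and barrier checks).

No-arbitrage gives p* = (R−d)/(u−d) = 0.8438: enumerate every path, weight its payoff by its p*-probability, and discount by R^3.
Enumerate all 2^3 = 8 price paths (U = up ×1.06, D = down ×0.74); each path with k up-moves has probability p*^k·(1−p*)^(3−k).
DDD: m=72.9403, payoff=51.4697, prob=0.003815
UDD: m=104.4821, payoff=19.9279, prob=0.020599
DUD: m=104.4821, payoff=19.9279, prob=0.020599
UUD: m=149.6635, payoff=0.0000, prob=0.111237
DDU: m=98.5680, payoff=25.8420, prob=0.020599
UDU: m=141.1920, payoff=0.0000, prob=0.111237
DUU: m=133.2000, payoff=0.0000, prob=0.111237
UUU: m=190.8000, payoff=0.0000, prob=0.600677
Price = Σ prob·payoff / R^3 = 1.549675 / 1.030301 = 1.5041

price = 1.5041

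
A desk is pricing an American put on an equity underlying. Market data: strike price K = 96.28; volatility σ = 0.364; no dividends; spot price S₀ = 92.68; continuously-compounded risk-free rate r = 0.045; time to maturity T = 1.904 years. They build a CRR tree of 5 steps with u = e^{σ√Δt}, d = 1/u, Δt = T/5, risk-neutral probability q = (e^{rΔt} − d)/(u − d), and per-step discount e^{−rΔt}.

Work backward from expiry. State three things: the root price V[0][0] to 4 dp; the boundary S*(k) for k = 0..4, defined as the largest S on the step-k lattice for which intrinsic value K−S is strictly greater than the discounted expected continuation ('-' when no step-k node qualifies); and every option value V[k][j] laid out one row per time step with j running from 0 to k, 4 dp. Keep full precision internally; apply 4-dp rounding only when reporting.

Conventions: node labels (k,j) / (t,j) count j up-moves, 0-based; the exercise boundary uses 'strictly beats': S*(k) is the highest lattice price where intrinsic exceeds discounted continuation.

params: Δt=0.38080 u=1.25185 d=0.79882 q=0.48223 e^(-rΔt)=0.98301
t_5 payoffs: 66.1341 49.0377 22.2454 0.0000 0.0000 0.0000
t_4: node(4,0) S=37.7381 payoff=58.5419 vs cont=56.9061 → 58.5419 [stop]  node(4,1) S=59.1402 payoff=37.1398 vs cont=35.5040 → 37.1398 [stop]  node(4,2) S=92.6800 payoff=3.6000 vs cont=11.3223 → 11.3223 [wait]  node(4,3) S=145.2410 payoff=0.0000 vs cont=0.0000 → 0.0000 [wait]  node(4,4) S=227.6105 payoff=0.0000 vs cont=0.0000 → 0.0000 [wait]  ⇒ S*(4)=59.1402
t_3: node(3,0) S=47.2423 payoff=49.0377 vs cont=47.4019 → 49.0377 [stop]  node(3,1) S=74.0346 payoff=22.2454 vs cont=24.2703 → 24.2703 [wait]  node(3,2) S=116.0213 payoff=0.0000 vs cont=5.7627 → 5.7627 [wait]  node(3,3) S=181.8196 payoff=0.0000 vs cont=0.0000 → 0.0000 [wait]  ⇒ S*(3)=47.2423
t_2: node(2,0) S=59.1402 payoff=37.1398 vs cont=36.4638 → 37.1398 [stop]  node(2,1) S=92.6800 payoff=3.6000 vs cont=15.0847 → 15.0847 [wait]  node(2,2) S=145.2410 payoff=0.0000 vs cont=2.9331 → 2.9331 [wait]  ⇒ S*(2)=59.1402
t_1: node(1,0) S=74.0346 payoff=22.2454 vs cont=26.0538 → 26.0538 [wait]  node(1,1) S=116.0213 payoff=0.0000 vs cont=9.0681 → 9.0681 [wait]  ⇒ S*(1)=-
t_0: node(0,0) S=92.6800 payoff=3.6000 vs cont=17.5593 → 17.5593 [wait]  ⇒ S*(0)=-

price = 17.5593
boundary = - - 59.1402 47.2423 59.1402
tree:
17.5593
26.0538 9.0681
37.1398 15.0847 2.9331
49.0377 24.2703 5.7627 0.0000
58.5419 37.1398 11.3223 0.0000 0.0000
66.1341 49.0377 22.2454 0.0000 0.0000 0.0000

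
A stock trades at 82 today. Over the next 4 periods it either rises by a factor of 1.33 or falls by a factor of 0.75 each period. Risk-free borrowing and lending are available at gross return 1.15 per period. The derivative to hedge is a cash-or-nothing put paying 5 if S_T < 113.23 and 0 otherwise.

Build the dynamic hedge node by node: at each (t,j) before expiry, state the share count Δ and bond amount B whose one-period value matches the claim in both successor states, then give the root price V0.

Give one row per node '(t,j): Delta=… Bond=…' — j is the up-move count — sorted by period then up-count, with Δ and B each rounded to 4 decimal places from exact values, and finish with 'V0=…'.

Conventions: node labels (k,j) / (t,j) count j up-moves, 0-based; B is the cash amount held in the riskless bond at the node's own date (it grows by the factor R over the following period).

Arbitrage-free pricing uses the up-move probability p* = (R−d)/(u−d) = 0.6897, discounting each step at R = 1.15.
Terminal payoffs: V(4,0)=5.0000, V(4,1)=5.0000, V(4,2)=5.0000, V(4,3)=0.0000, V(4,4)=0.0000
(3,0): S=34.5938. Δ = (V_up−V_dn)/(S_up−S_dn) = (5.0000−5.0000)/(46.0097−25.9453) = 0.0000. V = [p*·5.0000 + (1−p*)·5.0000]/1.15 = 4.3478. B = V − Δ·S = 4.3478.
(3,1): S=61.3462. Δ = (V_up−V_dn)/(S_up−S_dn) = (5.0000−5.0000)/(81.5905−46.0097) = 0.0000. V = [p*·5.0000 + (1−p*)·5.0000]/1.15 = 4.3478. B = V − Δ·S = 4.3478.
(3,2): S=108.7874. Δ = (V_up−V_dn)/(S_up−S_dn) = (0.0000−5.0000)/(144.6872−81.5905) = -0.0792. V = [p*·0.0000 + (1−p*)·5.0000]/1.15 = 1.3493. B = V − Δ·S = 9.9700.
(3,3): S=192.9162. Δ = (V_up−V_dn)/(S_up−S_dn) = (0.0000−0.0000)/(256.5786−144.6872) = 0.0000. V = [p*·0.0000 + (1−p*)·0.0000]/1.15 = 0.0000. B = V − Δ·S = 0.0000.
(2,0): S=46.1250. Δ = (V_up−V_dn)/(S_up−S_dn) = (4.3478−4.3478)/(61.3463−34.5938) = 0.0000. V = [p*·4.3478 + (1−p*)·4.3478]/1.15 = 3.7807. B = V − Δ·S = 3.7807.
(2,1): S=81.7950. Δ = (V_up−V_dn)/(S_up−S_dn) = (1.3493−4.3478)/(108.7874−61.3462) = -0.0632. V = [p*·1.3493 + (1−p*)·4.3478]/1.15 = 1.9825. B = V − Δ·S = 7.1523.
(2,2): S=145.0498. Δ = (V_up−V_dn)/(S_up−S_dn) = (0.0000−1.3493)/(192.9162−108.7874) = -0.0160. V = [p*·0.0000 + (1−p*)·1.3493]/1.15 = 0.3641. B = V − Δ·S = 2.6906.
(1,0): S=61.5000. Δ = (V_up−V_dn)/(S_up−S_dn) = (1.9825−3.7807)/(81.7950−46.1250) = -0.0504. V = [p*·1.9825 + (1−p*)·3.7807]/1.15 = 2.2092. B = V − Δ·S = 5.3095.
(1,1): S=109.0600. Δ = (V_up−V_dn)/(S_up−S_dn) = (0.3641−1.9825)/(145.0498−81.7950) = -0.0256. V = [p*·0.3641 + (1−p*)·1.9825]/1.15 = 0.7534. B = V − Δ·S = 3.5437.
(0,0): S=82.0000. Δ = (V_up−V_dn)/(S_up−S_dn) = (0.7534−2.2092)/(109.0600−61.5000) = -0.0306. V = [p*·0.7534 + (1−p*)·2.2092]/1.15 = 1.0480. B = V − Δ·S = 3.5580.
As a check, the time-0 holding Δ(0,0)·S0 + B(0,0) comes to 1.0480 — exactly V0.

(0,0): Delta=-0.0306 Bond=3.5580
(1,0): Delta=-0.0504 Bond=5.3095
(1,1): Delta=-0.0256 Bond=3.5437
(2,0): Delta=0.0000 Bond=3.7807
(2,1): Delta=-0.0632 Bond=7.1523
(2,2): Delta=-0.0160 Bond=2.6906
(3,0): Delta=0.0000 Bond=4.3478
(3,1): Delta=0.0000 Bond=4.3478
(3,2): Delta=-0.0792 Bond=9.9700
(3,3): Delta=0.0000 Bond=0.0000
V0=1.0480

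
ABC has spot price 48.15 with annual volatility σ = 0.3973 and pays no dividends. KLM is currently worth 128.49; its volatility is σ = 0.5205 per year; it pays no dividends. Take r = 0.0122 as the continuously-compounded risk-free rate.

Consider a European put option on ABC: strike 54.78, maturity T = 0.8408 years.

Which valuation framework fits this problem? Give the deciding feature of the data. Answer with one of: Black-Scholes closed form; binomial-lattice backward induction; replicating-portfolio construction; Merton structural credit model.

Key observation: a European claim on ABC (strike 54.78) — a lognormal (GBM) underlying with constant rate and volatility — has an exact closed-form value; no lattice or capital structure is involved.

framework: Black-Scholes closed form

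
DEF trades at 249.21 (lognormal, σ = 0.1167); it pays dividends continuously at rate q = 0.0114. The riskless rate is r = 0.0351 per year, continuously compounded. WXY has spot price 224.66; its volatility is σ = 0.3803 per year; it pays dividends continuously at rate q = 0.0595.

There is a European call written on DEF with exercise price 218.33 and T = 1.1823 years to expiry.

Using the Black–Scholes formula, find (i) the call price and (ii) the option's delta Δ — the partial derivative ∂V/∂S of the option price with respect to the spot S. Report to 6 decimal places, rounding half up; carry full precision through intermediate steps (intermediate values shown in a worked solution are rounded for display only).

price = 37.833243
Δ = 0.895559

σ√T = 0.1167·√1.1823 = 0.126892
d₁ = (ln(S/K) + (r−q+σ²/2)T) / (σ√T) = (ln(249.21/218.33) + (0.0351−0.0114+0.1167²/2)·1.1823) / 0.126892 = (0.132288 + 0.036071) / 0.126892 = 1.326793
d₂ = d₁ − σ√T = 1.326793 − 0.126892 = 1.199901
e^{−rT} = 0.959351
e^{−qT} = 0.986612
N(d₁) = 0.907711,  N(d₂) = 0.884911
Call price V = S·e^{−qT}·N(d₁) − K·e^{−rT}·N(d₂) = 223.182285 − 185.349042 = 37.833243
Δ = e^{−qT}·N(d₁) = 0.895559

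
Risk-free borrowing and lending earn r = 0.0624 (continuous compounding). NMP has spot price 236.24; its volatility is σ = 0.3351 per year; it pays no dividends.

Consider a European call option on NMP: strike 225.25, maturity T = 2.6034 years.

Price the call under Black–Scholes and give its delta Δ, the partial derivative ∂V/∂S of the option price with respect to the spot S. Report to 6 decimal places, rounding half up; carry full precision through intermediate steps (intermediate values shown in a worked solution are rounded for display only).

σ√T = 0.3351·√2.6034 = 0.540686
d₁ = (ln(S/K) + (r+σ²/2)T) / (σ√T) = (ln(236.24/225.25) + (0.0624+0.3351²/2)·2.6034) / 0.540686 = (0.047637 + 0.308623) / 0.540686 = 0.658904
d₂ = d₁ − σ√T = 0.658904 − 0.540686 = 0.118218
e^{−rT} = 0.850057
N(d₁) = 0.745021,  N(d₂) = 0.547053
Call price V = S·N(d₁) − K·e^{−rT}·N(d₂) = 176.003836 − 104.747069 = 71.256767
Δ = N(d₁) = 0.745021

price = 71.256767
Δ = 0.745021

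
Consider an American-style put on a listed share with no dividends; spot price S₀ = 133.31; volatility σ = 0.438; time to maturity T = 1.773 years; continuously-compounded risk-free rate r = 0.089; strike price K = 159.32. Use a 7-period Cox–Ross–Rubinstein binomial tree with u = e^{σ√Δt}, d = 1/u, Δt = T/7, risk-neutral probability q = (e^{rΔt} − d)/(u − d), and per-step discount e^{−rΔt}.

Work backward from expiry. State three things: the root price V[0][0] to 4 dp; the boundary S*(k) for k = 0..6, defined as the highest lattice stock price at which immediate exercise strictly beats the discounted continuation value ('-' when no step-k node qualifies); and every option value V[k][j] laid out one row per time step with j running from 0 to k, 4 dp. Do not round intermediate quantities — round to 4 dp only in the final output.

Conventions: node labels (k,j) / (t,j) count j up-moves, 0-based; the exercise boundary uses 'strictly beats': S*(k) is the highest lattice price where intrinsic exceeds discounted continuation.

params: Δt=0.25329 u=1.24662 d=0.80217 q=0.49641 e^(-rΔt)=0.97771
t_7 payoffs: 130.8276 115.0412 90.5083 52.3827 0.0000 0.0000 0.0000 0.0000
t_6: node(6,0) S=35.5191 payoff=123.8009 vs cont=120.2496 → 123.8009 [stop]  node(6,1) S=55.1987 payoff=104.1213 vs cont=100.5700 → 104.1213 [stop]  node(6,2) S=85.7819 payoff=73.5381 vs cont=69.9868 → 73.5381 [stop]  node(6,3) S=133.3100 payoff=26.0100 vs cont=25.7914 → 26.0100 [stop]  node(6,4) S=207.1713 payoff=0.0000 vs cont=0.0000 → 0.0000 [wait]  node(6,5) S=321.9560 payoff=0.0000 vs cont=0.0000 → 0.0000 [wait]  node(6,6) S=500.3380 payoff=0.0000 vs cont=0.0000 → 0.0000 [wait]  ⇒ S*(6)=133.3100
t_5: node(5,0) S=44.2788 payoff=115.0412 vs cont=111.4900 → 115.0412 [stop]  node(5,1) S=68.8117 payoff=90.5083 vs cont=86.9570 → 90.5083 [stop]  node(5,2) S=106.9373 payoff=52.3827 vs cont=48.8314 → 52.3827 [stop]  node(5,3) S=166.1867 payoff=0.0000 vs cont=12.8064 → 12.8064 [wait]  node(5,4) S=258.2636 payoff=0.0000 vs cont=0.0000 → 0.0000 [wait]  node(5,5) S=401.3563 payoff=0.0000 vs cont=0.0000 → 0.0000 [wait]  ⇒ S*(5)=106.9373
t_4: node(4,0) S=55.1987 payoff=104.1213 vs cont=100.5700 → 104.1213 [stop]  node(4,1) S=85.7819 payoff=73.5381 vs cont=69.9868 → 73.5381 [stop]  node(4,2) S=133.3100 payoff=26.0100 vs cont=32.0069 → 32.0069 [wait]  node(4,3) S=207.1713 payoff=0.0000 vs cont=6.3054 → 6.3054 [wait]  node(4,4) S=321.9560 payoff=0.0000 vs cont=0.0000 → 0.0000 [wait]  ⇒ S*(4)=85.7819
t_3: node(3,0) S=68.8117 payoff=90.5083 vs cont=86.9570 → 90.5083 [stop]  node(3,1) S=106.9373 payoff=52.3827 vs cont=51.7420 → 52.3827 [stop]  node(3,2) S=166.1867 payoff=0.0000 vs cont=18.8194 → 18.8194 [wait]  node(3,3) S=258.2636 payoff=0.0000 vs cont=3.1046 → 3.1046 [wait]  ⇒ S*(3)=106.9373
t_2: node(2,0) S=85.7819 payoff=73.5381 vs cont=69.9868 → 73.5381 [stop]  node(2,1) S=133.3100 payoff=26.0100 vs cont=34.9253 → 34.9253 [wait]  node(2,2) S=207.1713 payoff=0.0000 vs cont=10.7728 → 10.7728 [wait]  ⇒ S*(2)=85.7819
t_1: node(1,0) S=106.9373 payoff=52.3827 vs cont=53.1584 → 53.1584 [wait]  node(1,1) S=166.1867 payoff=0.0000 vs cont=22.4245 → 22.4245 [wait]  ⇒ S*(1)=-
t_0: node(0,0) S=133.3100 payoff=26.0100 vs cont=37.0570 → 37.0570 [wait]  ⇒ S*(0)=-

price = 37.0570
boundary = - - 85.7819 106.9373 85.7819 106.9373 133.3100
tree:
37.0570
53.1584 22.4245
73.5381 34.9253 10.7728
90.5083 52.3827 18.8194 3.1046
104.1213 73.5381 32.0069 6.3054 0.0000
115.0412 90.5083 52.3827 12.8064 0.0000 0.0000
123.8009 104.1213 73.5381 26.0100 0.0000 0.0000 0.0000
130.8276 115.0412 90.5083 52.3827 0.0000 0.0000 0.0000 0.0000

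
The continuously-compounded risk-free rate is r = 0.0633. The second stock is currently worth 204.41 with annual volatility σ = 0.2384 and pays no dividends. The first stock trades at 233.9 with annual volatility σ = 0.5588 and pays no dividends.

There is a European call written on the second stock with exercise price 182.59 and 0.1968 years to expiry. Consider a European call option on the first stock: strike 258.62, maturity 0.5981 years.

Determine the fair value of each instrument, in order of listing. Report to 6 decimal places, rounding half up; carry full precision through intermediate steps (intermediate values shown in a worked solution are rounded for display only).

[the second stock call K=182.59]
σ√T = 0.2384·√0.1968 = 0.105759
d₁ = (ln(S/K) + (r+σ²/2)T) / (σ√T) = (ln(204.41/182.59) + (0.0633+0.2384²/2)·0.1968) / 0.105759 = (0.112885 + 0.018050) / 0.105759 = 1.238042
d₂ = d₁ − σ√T = 1.238042 − 0.105759 = 1.132283
e^{−rT} = 0.987620
N(d₁) = 0.892150,  N(d₂) = 0.871242
price = S·N(d₁) − K·e^{−rT}·N(d₂) = 182.364337 − 157.110678 = 25.253659
[the first stock call K=258.62]
σ√T = 0.5588·√0.5981 = 0.432159
d₁ = (ln(S/K) + (r+σ²/2)T) / (σ√T) = (ln(233.9/258.62) + (0.0633+0.5588²/2)·0.5981) / 0.432159 = (-0.100466 + 0.131240) / 0.432159 = 0.071210
d₂ = d₁ − σ√T = 0.071210 − 0.432159 = -0.360948
e^{−rT} = 0.962848
N(d₁) = 0.528385,  N(d₂) = 0.359069
price = S·N(d₁) − K·e^{−rT}·N(d₂) = 123.589214 − 89.412406 = 34.176808

price(the second stock call K=182.59) = 25.253659
price(the first stock call K=258.62) = 34.176808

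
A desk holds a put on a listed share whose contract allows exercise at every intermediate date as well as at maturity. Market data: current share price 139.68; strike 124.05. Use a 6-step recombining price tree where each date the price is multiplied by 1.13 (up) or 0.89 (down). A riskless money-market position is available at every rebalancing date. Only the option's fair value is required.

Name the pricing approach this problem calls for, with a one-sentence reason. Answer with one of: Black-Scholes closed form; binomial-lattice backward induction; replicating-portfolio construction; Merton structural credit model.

framework: binomial-lattice backward induction

Key observation: the defining feature is the embedded early-exercise option across 6 discrete dates on the spot-139.68 tree; pricing the strike-124.05 put means working backward with an exercise test at every node.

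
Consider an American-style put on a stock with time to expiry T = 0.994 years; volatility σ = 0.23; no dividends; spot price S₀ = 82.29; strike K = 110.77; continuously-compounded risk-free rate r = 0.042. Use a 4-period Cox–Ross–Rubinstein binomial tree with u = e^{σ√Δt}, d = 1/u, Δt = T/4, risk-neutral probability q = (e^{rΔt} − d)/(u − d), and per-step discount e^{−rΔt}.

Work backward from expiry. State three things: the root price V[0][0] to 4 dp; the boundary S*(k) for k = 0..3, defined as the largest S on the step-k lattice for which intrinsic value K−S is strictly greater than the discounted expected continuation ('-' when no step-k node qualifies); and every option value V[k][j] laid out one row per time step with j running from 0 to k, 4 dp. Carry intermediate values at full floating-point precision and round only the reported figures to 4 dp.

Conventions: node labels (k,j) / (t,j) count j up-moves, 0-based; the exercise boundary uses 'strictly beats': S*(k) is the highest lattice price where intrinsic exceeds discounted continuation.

price = 28.4800
boundary = 82.2900 73.3759 82.2900 92.2871
tree:
28.4800
37.3941 19.0423
45.3426 28.4800 10.6124
52.4301 37.3941 18.4829 3.4754
58.7498 45.3426 28.4800 7.2714 0.0000

Δt=0.24850, u=1.12149, d=0.89167, q=0.51702, disc=e^(-rΔt)=0.98962
k=4 terminal: V=max(K-S,0) → 58.7498 45.3426 28.4800 7.2714 0.0000
k=3: j=0 S=58.3399 intr=52.4301 cont=51.2800 V=52.4301[EX]; j=1 S=73.3759 intr=37.3941 cont=36.2440 V=37.3941[EX]; j=2 S=92.2871 intr=18.4829 cont=17.3328 V=18.4829[EX]; j=3 S=116.0723 intr=0.0000 cont=3.4754 V=3.4754[hold]  S*(3)=92.2871
k=2: j=0 S=65.4274 intr=45.3426 cont=44.1925 V=45.3426[EX]; j=1 S=82.2900 intr=28.4800 cont=27.3299 V=28.4800[EX]; j=2 S=103.4986 intr=7.2714 cont=10.6124 V=10.6124[hold]  S*(2)=82.2900
k=1: j=0 S=73.3759 intr=37.3941 cont=36.2440 V=37.3941[EX]; j=1 S=92.2871 intr=18.4829 cont=19.0423 V=19.0423[hold]  S*(1)=73.3759
k=0: j=0 S=82.2900 intr=28.4800 cont=27.6161 V=28.4800[EX]  S*(0)=82.2900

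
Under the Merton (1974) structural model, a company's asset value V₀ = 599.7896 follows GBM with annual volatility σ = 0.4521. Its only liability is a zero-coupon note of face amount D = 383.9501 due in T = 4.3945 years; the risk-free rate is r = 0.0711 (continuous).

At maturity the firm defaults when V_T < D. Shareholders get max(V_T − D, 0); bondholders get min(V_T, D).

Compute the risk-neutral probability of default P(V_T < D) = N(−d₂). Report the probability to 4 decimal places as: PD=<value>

Work the structural quantities from V₀ = 599.7896 against face 383.9501:
d₁ = [ln(V₀/D) + (r + σ²/2)T] / (σ√T)
   = [ln(599.7896/383.9501) + (0.0711 + 0.5·0.4521²)·4.3945] / (0.4521·√4.3945)
   = [0.446066 + 0.761555] / 0.947740 = 1.274211
d₂ = d₁ − σ√T = 1.274211 − 0.947740 = 0.326471
risk-neutral PD = N(−d₂) = N(-0.326471) = 0.372034

PD=0.3720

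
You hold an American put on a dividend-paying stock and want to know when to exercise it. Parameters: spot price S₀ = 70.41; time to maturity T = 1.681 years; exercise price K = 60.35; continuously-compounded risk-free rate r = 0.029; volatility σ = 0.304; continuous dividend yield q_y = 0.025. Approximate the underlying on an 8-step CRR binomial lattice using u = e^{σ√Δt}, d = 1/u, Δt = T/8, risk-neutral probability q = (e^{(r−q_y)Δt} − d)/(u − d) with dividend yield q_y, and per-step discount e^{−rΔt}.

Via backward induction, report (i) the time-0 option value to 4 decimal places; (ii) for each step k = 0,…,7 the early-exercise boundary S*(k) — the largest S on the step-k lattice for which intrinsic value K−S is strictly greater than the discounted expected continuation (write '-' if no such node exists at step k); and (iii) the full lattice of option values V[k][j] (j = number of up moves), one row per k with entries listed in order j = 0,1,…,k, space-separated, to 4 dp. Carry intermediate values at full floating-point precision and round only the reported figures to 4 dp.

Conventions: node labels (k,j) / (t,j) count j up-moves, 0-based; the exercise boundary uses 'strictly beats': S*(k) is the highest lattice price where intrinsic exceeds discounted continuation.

price = 5.8685
boundary = - - - - - 35.0781 40.3233 46.3527
tree:
5.8685
8.3591 3.1164
11.5972 4.7907 1.2556
15.6037 7.1983 2.1189 0.2915
20.2621 10.5168 3.5234 0.5515 0.0000
25.2719 14.8369 5.7476 1.0434 0.0000 0.0000
29.8348 20.0267 9.1363 1.9740 0.0000 0.0000 0.0000
33.8042 25.2719 13.9973 3.7348 0.0000 0.0000 0.0000 0.0000
37.2572 29.8348 20.0267 7.0662 0.0000 0.0000 0.0000 0.0000 0.0000

Δt=0.21013, u=1.14953, d=0.86992, q=0.46823, disc=e^(-rΔt)=0.99392
k=8 terminal: V=max(K-S,0) → 37.2572 29.8348 20.0267 7.0662 0.0000 0.0000 0.0000 0.0000 0.0000
k=7: j=0 S=26.5458 intr=33.8042 cont=33.5766 V=33.8042[EX]; j=1 S=35.0781 intr=25.2719 cont=25.0891 V=25.2719[EX]; j=2 S=46.3527 intr=13.9973 cont=13.8735 V=13.9973[EX]; j=3 S=61.2512 intr=0.0000 cont=3.7348 V=3.7348[hold]; j=4 S=80.9383 intr=0.0000 cont=0.0000 V=0.0000[hold]; j=5 S=106.9531 intr=0.0000 cont=0.0000 V=0.0000[hold]; j=6 S=141.3295 intr=0.0000 cont=0.0000 V=0.0000[hold]; j=7 S=186.7550 intr=0.0000 cont=0.0000 V=0.0000[hold]  S*(7)=46.3527
k=6: j=0 S=30.5152 intr=29.8348 cont=29.6281 V=29.8348[EX]; j=1 S=40.3233 intr=20.0267 cont=19.8714 V=20.0267[EX]; j=2 S=53.2838 intr=7.0662 cont=9.1363 V=9.1363[hold]; j=3 S=70.4100 intr=0.0000 cont=1.9740 V=1.9740[hold]; j=4 S=93.0409 intr=0.0000 cont=0.0000 V=0.0000[hold]; j=5 S=122.9456 intr=0.0000 cont=0.0000 V=0.0000[hold]; j=6 S=162.4623 intr=0.0000 cont=0.0000 V=0.0000[hold]  S*(6)=40.3233
k=5: j=0 S=35.0781 intr=25.2719 cont=25.0891 V=25.2719[EX]; j=1 S=46.3527 intr=13.9973 cont=14.8369 V=14.8369[hold]; j=2 S=61.2512 intr=0.0000 cont=5.7476 V=5.7476[hold]; j=3 S=80.9383 intr=0.0000 cont=1.0434 V=1.0434[hold]; j=4 S=106.9531 intr=0.0000 cont=0.0000 V=0.0000[hold]; j=5 S=141.3295 intr=0.0000 cont=0.0000 V=0.0000[hold]  S*(5)=35.0781
k=4: j=0 S=40.3233 intr=20.0267 cont=20.2621 V=20.2621[hold]; j=1 S=53.2838 intr=7.0662 cont=10.5168 V=10.5168[hold]; j=2 S=70.4100 intr=0.0000 cont=3.5234 V=3.5234[hold]; j=3 S=93.0409 intr=0.0000 cont=0.5515 V=0.5515[hold]; j=4 S=122.9456 intr=0.0000 cont=0.0000 V=0.0000[hold]  S*(4)=-
k=3: j=0 S=46.3527 intr=13.9973 cont=15.6037 V=15.6037[hold]; j=1 S=61.2512 intr=0.0000 cont=7.1983 V=7.1983[hold]; j=2 S=80.9383 intr=0.0000 cont=2.1189 V=2.1189[hold]; j=3 S=106.9531 intr=0.0000 cont=0.2915 V=0.2915[hold]  S*(3)=-
k=2: j=0 S=53.2838 intr=7.0662 cont=11.5972 V=11.5972[hold]; j=1 S=70.4100 intr=0.0000 cont=4.7907 V=4.7907[hold]; j=2 S=93.0409 intr=0.0000 cont=1.2556 V=1.2556[hold]  S*(2)=-
k=1: j=0 S=61.2512 intr=0.0000 cont=8.3591 V=8.3591[hold]; j=1 S=80.9383 intr=0.0000 cont=3.1164 V=3.1164[hold]  S*(1)=-
k=0: j=0 S=70.4100 intr=0.0000 cont=5.8685 V=5.8685[hold]  S*(0)=-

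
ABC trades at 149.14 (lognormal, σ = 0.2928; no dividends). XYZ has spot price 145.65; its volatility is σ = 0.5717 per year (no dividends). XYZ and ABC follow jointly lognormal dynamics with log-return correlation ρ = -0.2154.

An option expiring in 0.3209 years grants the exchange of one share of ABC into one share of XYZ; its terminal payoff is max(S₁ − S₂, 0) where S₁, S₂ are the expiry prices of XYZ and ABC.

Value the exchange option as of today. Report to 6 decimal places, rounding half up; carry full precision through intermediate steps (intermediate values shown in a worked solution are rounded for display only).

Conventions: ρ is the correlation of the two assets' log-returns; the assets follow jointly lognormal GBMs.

σ_eff = √(σ₁² + σ₂² − 2ρσ₁σ₂) = √(0.5717² + 0.2928² − 2·-0.2154·0.5717·0.2928) = 0.696194
d₁ = (ln(S₁/S₂) + (q₂ − q₁ + σ_eff²/2)T) / (σ_eff√T) = (ln(145.65/149.14) + (0.0 − 0.0 + 0.242343)·0.3209) / 0.394380 = 0.137149
d₂ = d₁ − σ_eff√T = 0.137149 − 0.394380 = -0.257231
N(d₁) = 0.554544,  N(d₂) = 0.398500
V = S₁·e^{−q₁T}·N(d₁) − S₂·e^{−q₂T}·N(d₂) = 80.769265 − 59.432319 = 21.336946
Key observation: pricing in ABC-units makes this a unit-strike call on the ratio S₁/S₂ — the risk-free rate cancels and cannot affect the value.

exchange price = 21.336946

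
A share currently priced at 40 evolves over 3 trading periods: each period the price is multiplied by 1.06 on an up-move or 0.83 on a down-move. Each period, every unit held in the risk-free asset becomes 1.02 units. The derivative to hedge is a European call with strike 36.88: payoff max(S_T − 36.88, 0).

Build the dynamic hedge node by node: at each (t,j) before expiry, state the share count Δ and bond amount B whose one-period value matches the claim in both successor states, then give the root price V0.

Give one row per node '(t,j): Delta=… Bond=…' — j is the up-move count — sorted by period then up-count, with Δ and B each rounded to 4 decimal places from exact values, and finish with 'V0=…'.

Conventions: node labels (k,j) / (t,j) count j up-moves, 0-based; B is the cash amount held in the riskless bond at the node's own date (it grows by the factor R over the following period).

Under the risk-neutral measure, an up-move has probability p* = (R−d)/(u−d) = 0.8261 and values discount at R = 1.02.
Terminal payoffs: V(3,0)=0.0000, V(3,1)=0.0000, V(3,2)=0.4235, V(3,3)=10.7606
Node (2,0) S=27.5560: V=(p*·0.0000+(1−p*)·0.0000)/1.02=0.0000; Δ=(0.0000−0.0000)/(29.2094−22.8715)=0.0000; B=V−Δ·S=0.0000
Node (2,1) S=35.1920: V=(p*·0.4235+(1−p*)·0.0000)/1.02=0.3430; Δ=(0.4235−0.0000)/(37.3035−29.2094)=0.0523; B=V−Δ·S=-1.4984
Node (2,2) S=44.9440: V=(p*·10.7606+(1−p*)·0.4235)/1.02=8.7871; Δ=(10.7606−0.4235)/(47.6406−37.3035)=1.0000; B=V−Δ·S=-36.1569
Node (1,0) S=33.2000: V=(p*·0.3430+(1−p*)·0.0000)/1.02=0.2778; Δ=(0.3430−0.0000)/(35.1920−27.5560)=0.0449; B=V−Δ·S=-1.2135
Node (1,1) S=42.4000: V=(p*·8.7871+(1−p*)·0.3430)/1.02=7.1751; Δ=(8.7871−0.3430)/(44.9440−35.1920)=0.8659; B=V−Δ·S=-29.5385
Node (0,0) S=40.0000: V=(p*·7.1751+(1−p*)·0.2778)/1.02=5.8584; Δ=(7.1751−0.2778)/(42.4000−33.2000)=0.7497; B=V−Δ·S=-24.1298
Verification: the root portfolio costs Δ(0,0)·S0 + B(0,0) = 5.8584, matching V0.

(0,0): Delta=0.7497 Bond=-24.1298
(1,0): Delta=0.0449 Bond=-1.2135
(1,1): Delta=0.8659 Bond=-29.5385
(2,0): Delta=0.0000 Bond=0.0000
(2,1): Delta=0.0523 Bond=-1.4984
(2,2): Delta=1.0000 Bond=-36.1569
V0=5.8584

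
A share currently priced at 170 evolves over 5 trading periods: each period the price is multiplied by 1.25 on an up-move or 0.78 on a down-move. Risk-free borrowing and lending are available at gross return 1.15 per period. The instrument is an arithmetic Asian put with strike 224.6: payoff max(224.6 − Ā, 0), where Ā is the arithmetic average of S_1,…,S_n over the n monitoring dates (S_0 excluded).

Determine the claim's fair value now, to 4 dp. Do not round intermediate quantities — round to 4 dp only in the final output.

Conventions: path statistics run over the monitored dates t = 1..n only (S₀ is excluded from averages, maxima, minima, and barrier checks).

price = 6.8424

With p* = (R−d)/(u−d) = 0.7872, sum probability × payoff across the paths and divide by R^5.
Enumerate all 2^5 = 32 price paths (U = up ×1.25, D = down ×0.78); each path with k up-moves has probability p*^k·(1−p*)^(5−k).
DDDDD: Ā=85.7419, payoff=138.8581, prob=0.000436
UDDDD: Ā=137.4069, payoff=87.1931, prob=0.001613
DUDDD: Ā=121.4269, payoff=103.1731, prob=0.001613
UUDDD: Ā=194.5943, payoff=30.0057, prob=0.005969
DDUDD: Ā=108.9625, payoff=115.6375, prob=0.001613
UDUDD: Ā=174.6193, payoff=49.9807, prob=0.005969
DUUDD: Ā=158.6393, payoff=65.9607, prob=0.005969
UUUDD: Ā=254.2297, payoff=0.0000, prob=0.022086
DDDUD: Ā=99.2402, payoff=125.3598, prob=0.001613
UDDUD: Ā=159.0388, payoff=65.5612, prob=0.005969
DUDUD: Ā=143.0588, payoff=81.5412, prob=0.005969
UUDUD: Ā=229.2609, payoff=0.0000, prob=0.022086
DDUUD: Ā=130.5944, payoff=94.0056, prob=0.005969
UDUUD: Ā=209.2859, payoff=15.3141, prob=0.022086
DUUUD: Ā=193.3059, payoff=31.2941, prob=0.022086
UUUUD: Ā=309.7852, payoff=0.0000, prob=0.081718
DDDDU: Ā=91.6569, payoff=132.9431, prob=0.001613
UDDDU: Ā=146.8860, payoff=77.7140, prob=0.005969
DUDDU: Ā=130.9060, payoff=93.6940, prob=0.005969
UUDDU: Ā=209.7853, payoff=14.8147, prob=0.022086
DDUDU: Ā=118.4416, payoff=106.1584, prob=0.005969
UDUDU: Ā=189.8103, payoff=34.7897, prob=0.022086
DUUDU: Ā=173.8303, payoff=50.7697, prob=0.022086
UUUDU: Ā=278.5742, payoff=0.0000, prob=0.081718
DDDUU: Ā=108.7194, payoff=115.8806, prob=0.005969
UDDUU: Ā=174.2298, payoff=50.3702, prob=0.022086
DUDUU: Ā=158.2498, payoff=66.3502, prob=0.022086
UUDUU: Ā=253.6055, payoff=0.0000, prob=0.081718
DDUUU: Ā=145.7854, payoff=78.8146, prob=0.022086
UDUUU: Ā=233.6305, payoff=0.0000, prob=0.081718
DUUUU: Ā=217.6505, payoff=6.9495, prob=0.081718
UUUUU: Ā=348.7988, payoff=0.0000, prob=0.302357
Price = Σ prob·payoff / R^5 = 13.762601 / 2.011357 = 6.8424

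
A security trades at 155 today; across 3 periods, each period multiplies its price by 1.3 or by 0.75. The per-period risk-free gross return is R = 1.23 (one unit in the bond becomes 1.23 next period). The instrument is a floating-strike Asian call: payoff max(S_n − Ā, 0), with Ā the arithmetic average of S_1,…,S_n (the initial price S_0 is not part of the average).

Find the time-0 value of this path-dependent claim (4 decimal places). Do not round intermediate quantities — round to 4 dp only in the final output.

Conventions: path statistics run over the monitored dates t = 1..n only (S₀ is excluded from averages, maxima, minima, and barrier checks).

Risk-neutral up-probability p* = (R−d)/(u−d) = (1.23−0.75)/(1.3−0.75) = 0.8727; the claim prices as the p*-weighted sum of path payoffs discounted by R^3.
Enumerate all 2^3 = 8 price paths (U = up ×1.3, D = down ×0.75); each path with k up-moves has probability p*^k·(1−p*)^(3−k).
DDD: Ā=89.6094, payoff=0.0000, prob=0.002062
UDD: Ā=155.3229, payoff=0.0000, prob=0.014137
DUD: Ā=126.9062, payoff=0.0000, prob=0.014137
UUD: Ā=219.9708, payoff=0.0000, prob=0.096938
DDU: Ā=105.5938, payoff=7.7500, prob=0.014137
UDU: Ā=183.0292, payoff=13.4333, prob=0.096938
DUU: Ā=154.6125, payoff=41.8500, prob=0.096938
UUU: Ā=267.9950, payoff=72.5400, prob=0.664715
Price = Σ prob·payoff / R^3 = 53.687040 / 1.860867 = 28.8506

price = 28.8506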